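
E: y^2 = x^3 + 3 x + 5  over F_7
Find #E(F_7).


For each x in F_7, count y with y^2 = x^3 + 3 x + 5 mod 7:
  x = 1: RHS = 2, y in [3, 4]  -> 2 point(s)
  x = 4: RHS = 4, y in [2, 5]  -> 2 point(s)
  x = 6: RHS = 1, y in [1, 6]  -> 2 point(s)
Affine points: 6. Add the point at infinity: total = 7.

#E(F_7) = 7


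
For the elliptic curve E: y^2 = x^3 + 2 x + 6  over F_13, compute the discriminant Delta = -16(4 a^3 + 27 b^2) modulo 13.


4 a^3 + 27 b^2 = 4*2^3 + 27*6^2 = 32 + 972 = 1004
Delta = -16 * (1004) = -16064
Delta mod 13 = 4

Delta = 4 (mod 13)


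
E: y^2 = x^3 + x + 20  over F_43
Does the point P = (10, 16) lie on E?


Check whether y^2 = x^3 + 1 x + 20 (mod 43) for (x, y) = (10, 16).
LHS: y^2 = 16^2 mod 43 = 41
RHS: x^3 + 1 x + 20 = 10^3 + 1*10 + 20 mod 43 = 41
LHS = RHS

Yes, on the curve


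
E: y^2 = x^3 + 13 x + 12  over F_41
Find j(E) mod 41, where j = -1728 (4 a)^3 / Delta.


Delta = -16(4 a^3 + 27 b^2) mod 41 = 11
-1728 * (4 a)^3 = -1728 * (4*13)^3 mod 41 = 9
j = 9 * 11^(-1) mod 41 = 12

j = 12 (mod 41)


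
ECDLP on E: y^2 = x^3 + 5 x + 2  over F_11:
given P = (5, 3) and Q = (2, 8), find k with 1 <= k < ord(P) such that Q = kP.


Enumerate multiples of P until we hit Q = (2, 8):
  1P = (5, 3)
  2P = (4, 3)
  3P = (2, 8)
Match found at i = 3.

k = 3


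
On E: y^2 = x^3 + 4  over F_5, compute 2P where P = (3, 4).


Doubling: s = (3 x1^2 + a) / (2 y1)
s = (3*3^2 + 0) / (2*4) mod 5 = 4
x3 = s^2 - 2 x1 mod 5 = 4^2 - 2*3 = 0
y3 = s (x1 - x3) - y1 mod 5 = 4 * (3 - 0) - 4 = 3

2P = (0, 3)


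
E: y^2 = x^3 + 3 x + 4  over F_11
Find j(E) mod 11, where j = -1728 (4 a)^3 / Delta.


Delta = -16(4 a^3 + 27 b^2) mod 11 = 6
-1728 * (4 a)^3 = -1728 * (4*3)^3 mod 11 = 10
j = 10 * 6^(-1) mod 11 = 9

j = 9 (mod 11)


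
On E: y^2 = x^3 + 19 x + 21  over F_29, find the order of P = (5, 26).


Compute successive multiples of P until we hit O:
  1P = (5, 26)
  2P = (26, 13)
  3P = (2, 26)
  4P = (22, 3)
  5P = (24, 27)
  6P = (9, 15)
  7P = (28, 1)
  8P = (19, 22)
  ... (continuing to 36P)
  36P = O

ord(P) = 36


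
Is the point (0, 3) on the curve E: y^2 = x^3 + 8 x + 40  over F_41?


Check whether y^2 = x^3 + 8 x + 40 (mod 41) for (x, y) = (0, 3).
LHS: y^2 = 3^2 mod 41 = 9
RHS: x^3 + 8 x + 40 = 0^3 + 8*0 + 40 mod 41 = 40
LHS != RHS

No, not on the curve


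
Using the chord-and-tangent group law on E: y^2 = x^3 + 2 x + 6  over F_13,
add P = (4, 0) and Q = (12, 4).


P != Q, so use the chord formula.
s = (y2 - y1) / (x2 - x1) = (4) / (8) mod 13 = 7
x3 = s^2 - x1 - x2 mod 13 = 7^2 - 4 - 12 = 7
y3 = s (x1 - x3) - y1 mod 13 = 7 * (4 - 7) - 0 = 5

P + Q = (7, 5)


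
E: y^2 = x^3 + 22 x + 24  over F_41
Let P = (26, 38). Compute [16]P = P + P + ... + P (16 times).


k = 16 = 10000_2 (binary, LSB first: 00001)
Double-and-add from P = (26, 38):
  bit 0 = 0: acc unchanged = O
  bit 1 = 0: acc unchanged = O
  bit 2 = 0: acc unchanged = O
  bit 3 = 0: acc unchanged = O
  bit 4 = 1: acc = O + (28, 40) = (28, 40)

16P = (28, 40)


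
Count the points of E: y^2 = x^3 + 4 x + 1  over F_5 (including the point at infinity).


For each x in F_5, count y with y^2 = x^3 + 4 x + 1 mod 5:
  x = 0: RHS = 1, y in [1, 4]  -> 2 point(s)
  x = 1: RHS = 1, y in [1, 4]  -> 2 point(s)
  x = 3: RHS = 0, y in [0]  -> 1 point(s)
  x = 4: RHS = 1, y in [1, 4]  -> 2 point(s)
Affine points: 7. Add the point at infinity: total = 8.

#E(F_5) = 8


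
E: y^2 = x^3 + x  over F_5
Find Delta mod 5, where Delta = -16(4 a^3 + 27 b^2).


4 a^3 + 27 b^2 = 4*1^3 + 27*0^2 = 4 + 0 = 4
Delta = -16 * (4) = -64
Delta mod 5 = 1

Delta = 1 (mod 5)


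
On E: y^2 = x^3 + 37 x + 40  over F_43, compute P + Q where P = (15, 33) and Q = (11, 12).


P != Q, so use the chord formula.
s = (y2 - y1) / (x2 - x1) = (22) / (39) mod 43 = 16
x3 = s^2 - x1 - x2 mod 43 = 16^2 - 15 - 11 = 15
y3 = s (x1 - x3) - y1 mod 43 = 16 * (15 - 15) - 33 = 10

P + Q = (15, 10)


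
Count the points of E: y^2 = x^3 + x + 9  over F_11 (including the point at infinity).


For each x in F_11, count y with y^2 = x^3 + 1 x + 9 mod 11:
  x = 0: RHS = 9, y in [3, 8]  -> 2 point(s)
  x = 1: RHS = 0, y in [0]  -> 1 point(s)
  x = 4: RHS = 0, y in [0]  -> 1 point(s)
  x = 6: RHS = 0, y in [0]  -> 1 point(s)
  x = 8: RHS = 1, y in [1, 10]  -> 2 point(s)
Affine points: 7. Add the point at infinity: total = 8.

#E(F_11) = 8


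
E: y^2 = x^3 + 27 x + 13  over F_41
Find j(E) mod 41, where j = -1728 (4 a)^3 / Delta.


Delta = -16(4 a^3 + 27 b^2) mod 41 = 26
-1728 * (4 a)^3 = -1728 * (4*27)^3 mod 41 = 37
j = 37 * 26^(-1) mod 41 = 3

j = 3 (mod 41)


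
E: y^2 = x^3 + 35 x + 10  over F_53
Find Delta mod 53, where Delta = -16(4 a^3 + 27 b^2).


4 a^3 + 27 b^2 = 4*35^3 + 27*10^2 = 171500 + 2700 = 174200
Delta = -16 * (174200) = -2787200
Delta mod 53 = 17

Delta = 17 (mod 53)


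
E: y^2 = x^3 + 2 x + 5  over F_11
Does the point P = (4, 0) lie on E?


Check whether y^2 = x^3 + 2 x + 5 (mod 11) for (x, y) = (4, 0).
LHS: y^2 = 0^2 mod 11 = 0
RHS: x^3 + 2 x + 5 = 4^3 + 2*4 + 5 mod 11 = 0
LHS = RHS

Yes, on the curve


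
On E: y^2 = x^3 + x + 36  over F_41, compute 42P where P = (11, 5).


k = 42 = 101010_2 (binary, LSB first: 010101)
Double-and-add from P = (11, 5):
  bit 0 = 0: acc unchanged = O
  bit 1 = 1: acc = O + (9, 35) = (9, 35)
  bit 2 = 0: acc unchanged = (9, 35)
  bit 3 = 1: acc = (9, 35) + (29, 31) = (26, 34)
  bit 4 = 0: acc unchanged = (26, 34)
  bit 5 = 1: acc = (26, 34) + (23, 7) = (32, 35)

42P = (32, 35)


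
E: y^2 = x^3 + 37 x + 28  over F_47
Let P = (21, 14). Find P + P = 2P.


Doubling: s = (3 x1^2 + a) / (2 y1)
s = (3*21^2 + 37) / (2*14) mod 47 = 15
x3 = s^2 - 2 x1 mod 47 = 15^2 - 2*21 = 42
y3 = s (x1 - x3) - y1 mod 47 = 15 * (21 - 42) - 14 = 0

2P = (42, 0)


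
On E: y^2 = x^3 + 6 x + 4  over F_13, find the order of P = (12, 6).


Compute successive multiples of P until we hit O:
  1P = (12, 6)
  2P = (5, 9)
  3P = (6, 10)
  4P = (7, 8)
  5P = (3, 6)
  6P = (11, 7)
  7P = (4, 12)
  8P = (0, 11)
  ... (continuing to 17P)
  17P = O

ord(P) = 17


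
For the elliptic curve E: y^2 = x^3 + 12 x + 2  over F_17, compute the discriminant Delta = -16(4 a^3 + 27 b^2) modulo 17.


4 a^3 + 27 b^2 = 4*12^3 + 27*2^2 = 6912 + 108 = 7020
Delta = -16 * (7020) = -112320
Delta mod 17 = 16

Delta = 16 (mod 17)


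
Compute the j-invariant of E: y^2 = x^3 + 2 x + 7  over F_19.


Delta = -16(4 a^3 + 27 b^2) mod 19 = 18
-1728 * (4 a)^3 = -1728 * (4*2)^3 mod 19 = 18
j = 18 * 18^(-1) mod 19 = 1

j = 1 (mod 19)


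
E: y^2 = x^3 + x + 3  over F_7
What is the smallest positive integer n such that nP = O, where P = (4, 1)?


Compute successive multiples of P until we hit O:
  1P = (4, 1)
  2P = (6, 6)
  3P = (5, 0)
  4P = (6, 1)
  5P = (4, 6)
  6P = O

ord(P) = 6


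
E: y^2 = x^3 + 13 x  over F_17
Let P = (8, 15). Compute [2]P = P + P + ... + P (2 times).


k = 2 = 10_2 (binary, LSB first: 01)
Double-and-add from P = (8, 15):
  bit 0 = 0: acc unchanged = O
  bit 1 = 1: acc = O + (0, 0) = (0, 0)

2P = (0, 0)


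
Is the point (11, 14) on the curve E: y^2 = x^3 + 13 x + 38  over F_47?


Check whether y^2 = x^3 + 13 x + 38 (mod 47) for (x, y) = (11, 14).
LHS: y^2 = 14^2 mod 47 = 8
RHS: x^3 + 13 x + 38 = 11^3 + 13*11 + 38 mod 47 = 8
LHS = RHS

Yes, on the curve


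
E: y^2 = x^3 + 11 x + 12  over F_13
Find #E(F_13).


For each x in F_13, count y with y^2 = x^3 + 11 x + 12 mod 13:
  x = 0: RHS = 12, y in [5, 8]  -> 2 point(s)
  x = 2: RHS = 3, y in [4, 9]  -> 2 point(s)
  x = 4: RHS = 3, y in [4, 9]  -> 2 point(s)
  x = 5: RHS = 10, y in [6, 7]  -> 2 point(s)
  x = 7: RHS = 3, y in [4, 9]  -> 2 point(s)
  x = 8: RHS = 1, y in [1, 12]  -> 2 point(s)
  x = 10: RHS = 4, y in [2, 11]  -> 2 point(s)
  x = 12: RHS = 0, y in [0]  -> 1 point(s)
Affine points: 15. Add the point at infinity: total = 16.

#E(F_13) = 16


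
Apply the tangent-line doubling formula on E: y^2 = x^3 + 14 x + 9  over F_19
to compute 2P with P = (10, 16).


Doubling: s = (3 x1^2 + a) / (2 y1)
s = (3*10^2 + 14) / (2*16) mod 19 = 11
x3 = s^2 - 2 x1 mod 19 = 11^2 - 2*10 = 6
y3 = s (x1 - x3) - y1 mod 19 = 11 * (10 - 6) - 16 = 9

2P = (6, 9)


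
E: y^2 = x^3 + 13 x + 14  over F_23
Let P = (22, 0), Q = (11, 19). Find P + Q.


P != Q, so use the chord formula.
s = (y2 - y1) / (x2 - x1) = (19) / (12) mod 23 = 15
x3 = s^2 - x1 - x2 mod 23 = 15^2 - 22 - 11 = 8
y3 = s (x1 - x3) - y1 mod 23 = 15 * (22 - 8) - 0 = 3

P + Q = (8, 3)


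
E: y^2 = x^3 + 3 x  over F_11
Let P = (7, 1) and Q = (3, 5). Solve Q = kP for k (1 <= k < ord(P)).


Enumerate multiples of P until we hit Q = (3, 5):
  1P = (7, 1)
  2P = (1, 9)
  3P = (6, 5)
  4P = (3, 5)
Match found at i = 4.

k = 4


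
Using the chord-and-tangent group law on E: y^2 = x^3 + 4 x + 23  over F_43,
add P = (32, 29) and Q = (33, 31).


P != Q, so use the chord formula.
s = (y2 - y1) / (x2 - x1) = (2) / (1) mod 43 = 2
x3 = s^2 - x1 - x2 mod 43 = 2^2 - 32 - 33 = 25
y3 = s (x1 - x3) - y1 mod 43 = 2 * (32 - 25) - 29 = 28

P + Q = (25, 28)


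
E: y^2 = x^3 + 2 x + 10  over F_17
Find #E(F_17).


For each x in F_17, count y with y^2 = x^3 + 2 x + 10 mod 17:
  x = 1: RHS = 13, y in [8, 9]  -> 2 point(s)
  x = 3: RHS = 9, y in [3, 14]  -> 2 point(s)
  x = 5: RHS = 9, y in [3, 14]  -> 2 point(s)
  x = 6: RHS = 0, y in [0]  -> 1 point(s)
  x = 9: RHS = 9, y in [3, 14]  -> 2 point(s)
  x = 15: RHS = 15, y in [7, 10]  -> 2 point(s)
Affine points: 11. Add the point at infinity: total = 12.

#E(F_17) = 12


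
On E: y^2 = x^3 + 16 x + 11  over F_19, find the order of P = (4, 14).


Compute successive multiples of P until we hit O:
  1P = (4, 14)
  2P = (17, 16)
  3P = (15, 15)
  4P = (11, 13)
  5P = (11, 6)
  6P = (15, 4)
  7P = (17, 3)
  8P = (4, 5)
  ... (continuing to 9P)
  9P = O

ord(P) = 9


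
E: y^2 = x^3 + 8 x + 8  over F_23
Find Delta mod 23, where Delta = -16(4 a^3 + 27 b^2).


4 a^3 + 27 b^2 = 4*8^3 + 27*8^2 = 2048 + 1728 = 3776
Delta = -16 * (3776) = -60416
Delta mod 23 = 5

Delta = 5 (mod 23)


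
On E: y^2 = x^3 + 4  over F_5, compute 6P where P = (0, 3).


k = 6 = 110_2 (binary, LSB first: 011)
Double-and-add from P = (0, 3):
  bit 0 = 0: acc unchanged = O
  bit 1 = 1: acc = O + (0, 2) = (0, 2)
  bit 2 = 1: acc = (0, 2) + (0, 3) = O

6P = O


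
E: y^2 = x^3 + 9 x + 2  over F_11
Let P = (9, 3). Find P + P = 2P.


Doubling: s = (3 x1^2 + a) / (2 y1)
s = (3*9^2 + 9) / (2*3) mod 11 = 9
x3 = s^2 - 2 x1 mod 11 = 9^2 - 2*9 = 8
y3 = s (x1 - x3) - y1 mod 11 = 9 * (9 - 8) - 3 = 6

2P = (8, 6)


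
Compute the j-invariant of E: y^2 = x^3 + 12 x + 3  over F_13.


Delta = -16(4 a^3 + 27 b^2) mod 13 = 11
-1728 * (4 a)^3 = -1728 * (4*12)^3 mod 13 = 1
j = 1 * 11^(-1) mod 13 = 6

j = 6 (mod 13)


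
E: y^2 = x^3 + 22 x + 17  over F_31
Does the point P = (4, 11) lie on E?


Check whether y^2 = x^3 + 22 x + 17 (mod 31) for (x, y) = (4, 11).
LHS: y^2 = 11^2 mod 31 = 28
RHS: x^3 + 22 x + 17 = 4^3 + 22*4 + 17 mod 31 = 14
LHS != RHS

No, not on the curve


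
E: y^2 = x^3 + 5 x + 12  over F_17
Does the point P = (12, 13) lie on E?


Check whether y^2 = x^3 + 5 x + 12 (mod 17) for (x, y) = (12, 13).
LHS: y^2 = 13^2 mod 17 = 16
RHS: x^3 + 5 x + 12 = 12^3 + 5*12 + 12 mod 17 = 15
LHS != RHS

No, not on the curve


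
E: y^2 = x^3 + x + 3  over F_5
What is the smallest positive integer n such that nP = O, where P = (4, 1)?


Compute successive multiples of P until we hit O:
  1P = (4, 1)
  2P = (1, 0)
  3P = (4, 4)
  4P = O

ord(P) = 4


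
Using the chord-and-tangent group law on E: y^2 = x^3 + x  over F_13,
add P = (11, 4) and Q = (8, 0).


P != Q, so use the chord formula.
s = (y2 - y1) / (x2 - x1) = (9) / (10) mod 13 = 10
x3 = s^2 - x1 - x2 mod 13 = 10^2 - 11 - 8 = 3
y3 = s (x1 - x3) - y1 mod 13 = 10 * (11 - 3) - 4 = 11

P + Q = (3, 11)


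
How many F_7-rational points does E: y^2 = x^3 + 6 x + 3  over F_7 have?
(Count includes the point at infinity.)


For each x in F_7, count y with y^2 = x^3 + 6 x + 3 mod 7:
  x = 2: RHS = 2, y in [3, 4]  -> 2 point(s)
  x = 4: RHS = 0, y in [0]  -> 1 point(s)
  x = 5: RHS = 4, y in [2, 5]  -> 2 point(s)
Affine points: 5. Add the point at infinity: total = 6.

#E(F_7) = 6


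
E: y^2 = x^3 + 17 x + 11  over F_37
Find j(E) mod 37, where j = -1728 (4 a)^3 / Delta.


Delta = -16(4 a^3 + 27 b^2) mod 37 = 3
-1728 * (4 a)^3 = -1728 * (4*17)^3 mod 37 = 29
j = 29 * 3^(-1) mod 37 = 22

j = 22 (mod 37)


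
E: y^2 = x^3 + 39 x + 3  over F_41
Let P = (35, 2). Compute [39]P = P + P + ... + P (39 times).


k = 39 = 100111_2 (binary, LSB first: 111001)
Double-and-add from P = (35, 2):
  bit 0 = 1: acc = O + (35, 2) = (35, 2)
  bit 1 = 1: acc = (35, 2) + (7, 2) = (40, 39)
  bit 2 = 1: acc = (40, 39) + (6, 24) = (18, 31)
  bit 3 = 0: acc unchanged = (18, 31)
  bit 4 = 0: acc unchanged = (18, 31)
  bit 5 = 1: acc = (18, 31) + (34, 17) = (25, 11)

39P = (25, 11)


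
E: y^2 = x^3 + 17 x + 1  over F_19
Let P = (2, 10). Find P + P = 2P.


Doubling: s = (3 x1^2 + a) / (2 y1)
s = (3*2^2 + 17) / (2*10) mod 19 = 10
x3 = s^2 - 2 x1 mod 19 = 10^2 - 2*2 = 1
y3 = s (x1 - x3) - y1 mod 19 = 10 * (2 - 1) - 10 = 0

2P = (1, 0)


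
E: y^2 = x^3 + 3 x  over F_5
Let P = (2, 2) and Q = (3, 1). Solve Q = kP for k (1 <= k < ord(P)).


Enumerate multiples of P until we hit Q = (3, 1):
  1P = (2, 2)
  2P = (1, 3)
  3P = (3, 4)
  4P = (4, 4)
  5P = (0, 0)
  6P = (4, 1)
  7P = (3, 1)
Match found at i = 7.

k = 7


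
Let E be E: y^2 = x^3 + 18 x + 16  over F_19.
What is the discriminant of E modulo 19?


4 a^3 + 27 b^2 = 4*18^3 + 27*16^2 = 23328 + 6912 = 30240
Delta = -16 * (30240) = -483840
Delta mod 19 = 14

Delta = 14 (mod 19)


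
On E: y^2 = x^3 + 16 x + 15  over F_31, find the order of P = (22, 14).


Compute successive multiples of P until we hit O:
  1P = (22, 14)
  2P = (28, 8)
  3P = (13, 8)
  4P = (24, 26)
  5P = (21, 23)
  6P = (7, 6)
  7P = (10, 11)
  8P = (1, 30)
  ... (continuing to 29P)
  29P = O

ord(P) = 29


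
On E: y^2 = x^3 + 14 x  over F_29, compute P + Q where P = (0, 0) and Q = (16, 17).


P != Q, so use the chord formula.
s = (y2 - y1) / (x2 - x1) = (17) / (16) mod 29 = 21
x3 = s^2 - x1 - x2 mod 29 = 21^2 - 0 - 16 = 19
y3 = s (x1 - x3) - y1 mod 29 = 21 * (0 - 19) - 0 = 7

P + Q = (19, 7)


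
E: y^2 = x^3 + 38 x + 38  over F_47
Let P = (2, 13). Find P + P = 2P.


Doubling: s = (3 x1^2 + a) / (2 y1)
s = (3*2^2 + 38) / (2*13) mod 47 = 20
x3 = s^2 - 2 x1 mod 47 = 20^2 - 2*2 = 20
y3 = s (x1 - x3) - y1 mod 47 = 20 * (2 - 20) - 13 = 3

2P = (20, 3)


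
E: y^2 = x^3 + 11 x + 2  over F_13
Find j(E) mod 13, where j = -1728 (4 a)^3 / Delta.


Delta = -16(4 a^3 + 27 b^2) mod 13 = 6
-1728 * (4 a)^3 = -1728 * (4*11)^3 mod 13 = 8
j = 8 * 6^(-1) mod 13 = 10

j = 10 (mod 13)


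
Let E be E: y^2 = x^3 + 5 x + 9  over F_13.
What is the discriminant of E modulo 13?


4 a^3 + 27 b^2 = 4*5^3 + 27*9^2 = 500 + 2187 = 2687
Delta = -16 * (2687) = -42992
Delta mod 13 = 12

Delta = 12 (mod 13)


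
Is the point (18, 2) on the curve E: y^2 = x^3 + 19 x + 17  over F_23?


Check whether y^2 = x^3 + 19 x + 17 (mod 23) for (x, y) = (18, 2).
LHS: y^2 = 2^2 mod 23 = 4
RHS: x^3 + 19 x + 17 = 18^3 + 19*18 + 17 mod 23 = 4
LHS = RHS

Yes, on the curve


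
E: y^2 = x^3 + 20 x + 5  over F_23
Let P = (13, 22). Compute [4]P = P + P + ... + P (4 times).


k = 4 = 100_2 (binary, LSB first: 001)
Double-and-add from P = (13, 22):
  bit 0 = 0: acc unchanged = O
  bit 1 = 0: acc unchanged = O
  bit 2 = 1: acc = O + (5, 0) = (5, 0)

4P = (5, 0)


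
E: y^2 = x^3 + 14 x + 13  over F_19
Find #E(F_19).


For each x in F_19, count y with y^2 = x^3 + 14 x + 13 mod 19:
  x = 1: RHS = 9, y in [3, 16]  -> 2 point(s)
  x = 2: RHS = 11, y in [7, 12]  -> 2 point(s)
  x = 3: RHS = 6, y in [5, 14]  -> 2 point(s)
  x = 4: RHS = 0, y in [0]  -> 1 point(s)
  x = 6: RHS = 9, y in [3, 16]  -> 2 point(s)
  x = 7: RHS = 17, y in [6, 13]  -> 2 point(s)
  x = 11: RHS = 16, y in [4, 15]  -> 2 point(s)
  x = 12: RHS = 9, y in [3, 16]  -> 2 point(s)
  x = 13: RHS = 17, y in [6, 13]  -> 2 point(s)
  x = 15: RHS = 7, y in [8, 11]  -> 2 point(s)
  x = 16: RHS = 1, y in [1, 18]  -> 2 point(s)
  x = 18: RHS = 17, y in [6, 13]  -> 2 point(s)
Affine points: 23. Add the point at infinity: total = 24.

#E(F_19) = 24


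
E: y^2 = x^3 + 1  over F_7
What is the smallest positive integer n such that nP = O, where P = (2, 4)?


Compute successive multiples of P until we hit O:
  1P = (2, 4)
  2P = (0, 6)
  3P = (6, 0)
  4P = (0, 1)
  5P = (2, 3)
  6P = O

ord(P) = 6


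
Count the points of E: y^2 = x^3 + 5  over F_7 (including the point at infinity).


For each x in F_7, count y with y^2 = x^3 + 0 x + 5 mod 7:
  x = 3: RHS = 4, y in [2, 5]  -> 2 point(s)
  x = 5: RHS = 4, y in [2, 5]  -> 2 point(s)
  x = 6: RHS = 4, y in [2, 5]  -> 2 point(s)
Affine points: 6. Add the point at infinity: total = 7.

#E(F_7) = 7


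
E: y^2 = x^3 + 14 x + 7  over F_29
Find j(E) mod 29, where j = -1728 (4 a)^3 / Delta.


Delta = -16(4 a^3 + 27 b^2) mod 29 = 10
-1728 * (4 a)^3 = -1728 * (4*14)^3 mod 29 = 20
j = 20 * 10^(-1) mod 29 = 2

j = 2 (mod 29)


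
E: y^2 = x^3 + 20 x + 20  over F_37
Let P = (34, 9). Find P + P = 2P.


Doubling: s = (3 x1^2 + a) / (2 y1)
s = (3*34^2 + 20) / (2*9) mod 37 = 17
x3 = s^2 - 2 x1 mod 37 = 17^2 - 2*34 = 36
y3 = s (x1 - x3) - y1 mod 37 = 17 * (34 - 36) - 9 = 31

2P = (36, 31)


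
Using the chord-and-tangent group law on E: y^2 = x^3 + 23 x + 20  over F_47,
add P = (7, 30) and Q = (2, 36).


P != Q, so use the chord formula.
s = (y2 - y1) / (x2 - x1) = (6) / (42) mod 47 = 27
x3 = s^2 - x1 - x2 mod 47 = 27^2 - 7 - 2 = 15
y3 = s (x1 - x3) - y1 mod 47 = 27 * (7 - 15) - 30 = 36

P + Q = (15, 36)


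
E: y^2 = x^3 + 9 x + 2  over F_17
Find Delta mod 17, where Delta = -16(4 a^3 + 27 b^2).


4 a^3 + 27 b^2 = 4*9^3 + 27*2^2 = 2916 + 108 = 3024
Delta = -16 * (3024) = -48384
Delta mod 17 = 15

Delta = 15 (mod 17)


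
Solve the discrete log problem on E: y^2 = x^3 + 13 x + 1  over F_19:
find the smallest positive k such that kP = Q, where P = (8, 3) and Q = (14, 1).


Enumerate multiples of P until we hit Q = (14, 1):
  1P = (8, 3)
  2P = (14, 1)
Match found at i = 2.

k = 2


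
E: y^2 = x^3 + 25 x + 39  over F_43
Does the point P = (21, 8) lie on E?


Check whether y^2 = x^3 + 25 x + 39 (mod 43) for (x, y) = (21, 8).
LHS: y^2 = 8^2 mod 43 = 21
RHS: x^3 + 25 x + 39 = 21^3 + 25*21 + 39 mod 43 = 21
LHS = RHS

Yes, on the curve


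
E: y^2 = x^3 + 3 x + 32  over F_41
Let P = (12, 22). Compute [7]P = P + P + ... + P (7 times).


k = 7 = 111_2 (binary, LSB first: 111)
Double-and-add from P = (12, 22):
  bit 0 = 1: acc = O + (12, 22) = (12, 22)
  bit 1 = 1: acc = (12, 22) + (9, 3) = (10, 18)
  bit 2 = 1: acc = (10, 18) + (23, 38) = (6, 26)

7P = (6, 26)


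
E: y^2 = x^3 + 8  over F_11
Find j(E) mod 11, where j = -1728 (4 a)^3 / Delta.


Delta = -16(4 a^3 + 27 b^2) mod 11 = 6
-1728 * (4 a)^3 = -1728 * (4*0)^3 mod 11 = 0
j = 0 * 6^(-1) mod 11 = 0

j = 0 (mod 11)


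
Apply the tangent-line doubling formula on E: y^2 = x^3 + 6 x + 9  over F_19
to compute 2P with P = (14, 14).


Doubling: s = (3 x1^2 + a) / (2 y1)
s = (3*14^2 + 6) / (2*14) mod 19 = 9
x3 = s^2 - 2 x1 mod 19 = 9^2 - 2*14 = 15
y3 = s (x1 - x3) - y1 mod 19 = 9 * (14 - 15) - 14 = 15

2P = (15, 15)


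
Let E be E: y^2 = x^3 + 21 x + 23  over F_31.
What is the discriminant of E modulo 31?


4 a^3 + 27 b^2 = 4*21^3 + 27*23^2 = 37044 + 14283 = 51327
Delta = -16 * (51327) = -821232
Delta mod 31 = 20

Delta = 20 (mod 31)


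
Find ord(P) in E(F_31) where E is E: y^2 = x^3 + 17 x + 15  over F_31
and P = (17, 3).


Compute successive multiples of P until we hit O:
  1P = (17, 3)
  2P = (11, 13)
  3P = (23, 7)
  4P = (19, 6)
  5P = (5, 15)
  6P = (10, 21)
  7P = (22, 1)
  8P = (12, 26)
  ... (continuing to 17P)
  17P = O

ord(P) = 17


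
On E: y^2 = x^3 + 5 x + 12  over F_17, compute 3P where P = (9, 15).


k = 3 = 11_2 (binary, LSB first: 11)
Double-and-add from P = (9, 15):
  bit 0 = 1: acc = O + (9, 15) = (9, 15)
  bit 1 = 1: acc = (9, 15) + (1, 16) = (11, 15)

3P = (11, 15)


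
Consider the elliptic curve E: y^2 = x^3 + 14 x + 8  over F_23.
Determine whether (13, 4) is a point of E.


Check whether y^2 = x^3 + 14 x + 8 (mod 23) for (x, y) = (13, 4).
LHS: y^2 = 4^2 mod 23 = 16
RHS: x^3 + 14 x + 8 = 13^3 + 14*13 + 8 mod 23 = 18
LHS != RHS

No, not on the curve


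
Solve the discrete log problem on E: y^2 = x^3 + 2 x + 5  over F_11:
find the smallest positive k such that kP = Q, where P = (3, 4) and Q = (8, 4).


Enumerate multiples of P until we hit Q = (8, 4):
  1P = (3, 4)
  2P = (8, 4)
Match found at i = 2.

k = 2


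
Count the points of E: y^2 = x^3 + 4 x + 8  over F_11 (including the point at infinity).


For each x in F_11, count y with y^2 = x^3 + 4 x + 8 mod 11:
  x = 3: RHS = 3, y in [5, 6]  -> 2 point(s)
  x = 4: RHS = 0, y in [0]  -> 1 point(s)
  x = 7: RHS = 5, y in [4, 7]  -> 2 point(s)
  x = 9: RHS = 3, y in [5, 6]  -> 2 point(s)
  x = 10: RHS = 3, y in [5, 6]  -> 2 point(s)
Affine points: 9. Add the point at infinity: total = 10.

#E(F_11) = 10


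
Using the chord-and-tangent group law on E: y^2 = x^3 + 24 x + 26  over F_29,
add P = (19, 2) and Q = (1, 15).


P != Q, so use the chord formula.
s = (y2 - y1) / (x2 - x1) = (13) / (11) mod 29 = 17
x3 = s^2 - x1 - x2 mod 29 = 17^2 - 19 - 1 = 8
y3 = s (x1 - x3) - y1 mod 29 = 17 * (19 - 8) - 2 = 11

P + Q = (8, 11)


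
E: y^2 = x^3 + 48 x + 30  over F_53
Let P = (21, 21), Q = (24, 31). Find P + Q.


P != Q, so use the chord formula.
s = (y2 - y1) / (x2 - x1) = (10) / (3) mod 53 = 21
x3 = s^2 - x1 - x2 mod 53 = 21^2 - 21 - 24 = 25
y3 = s (x1 - x3) - y1 mod 53 = 21 * (21 - 25) - 21 = 1

P + Q = (25, 1)


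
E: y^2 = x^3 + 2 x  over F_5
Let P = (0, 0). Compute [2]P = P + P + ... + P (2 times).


k = 2 = 10_2 (binary, LSB first: 01)
Double-and-add from P = (0, 0):
  bit 0 = 0: acc unchanged = O
  bit 1 = 1: acc = O + O = O

2P = O


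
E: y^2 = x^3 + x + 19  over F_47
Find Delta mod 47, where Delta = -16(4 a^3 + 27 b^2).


4 a^3 + 27 b^2 = 4*1^3 + 27*19^2 = 4 + 9747 = 9751
Delta = -16 * (9751) = -156016
Delta mod 47 = 24

Delta = 24 (mod 47)


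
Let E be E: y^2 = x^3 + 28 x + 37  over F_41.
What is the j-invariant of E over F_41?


Delta = -16(4 a^3 + 27 b^2) mod 41 = 36
-1728 * (4 a)^3 = -1728 * (4*28)^3 mod 41 = 32
j = 32 * 36^(-1) mod 41 = 10

j = 10 (mod 41)


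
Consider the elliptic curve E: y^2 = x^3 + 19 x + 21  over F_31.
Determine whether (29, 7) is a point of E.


Check whether y^2 = x^3 + 19 x + 21 (mod 31) for (x, y) = (29, 7).
LHS: y^2 = 7^2 mod 31 = 18
RHS: x^3 + 19 x + 21 = 29^3 + 19*29 + 21 mod 31 = 6
LHS != RHS

No, not on the curve


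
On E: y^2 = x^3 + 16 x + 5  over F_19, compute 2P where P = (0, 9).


Doubling: s = (3 x1^2 + a) / (2 y1)
s = (3*0^2 + 16) / (2*9) mod 19 = 3
x3 = s^2 - 2 x1 mod 19 = 3^2 - 2*0 = 9
y3 = s (x1 - x3) - y1 mod 19 = 3 * (0 - 9) - 9 = 2

2P = (9, 2)


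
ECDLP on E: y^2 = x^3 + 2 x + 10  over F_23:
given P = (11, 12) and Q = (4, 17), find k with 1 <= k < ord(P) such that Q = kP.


Enumerate multiples of P until we hit Q = (4, 17):
  1P = (11, 12)
  2P = (10, 8)
  3P = (18, 6)
  4P = (6, 10)
  5P = (8, 3)
  6P = (13, 5)
  7P = (17, 9)
  8P = (1, 6)
  9P = (4, 6)
  10P = (20, 0)
  11P = (4, 17)
Match found at i = 11.

k = 11


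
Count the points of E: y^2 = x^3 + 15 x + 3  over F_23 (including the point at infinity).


For each x in F_23, count y with y^2 = x^3 + 15 x + 3 mod 23:
  x = 0: RHS = 3, y in [7, 16]  -> 2 point(s)
  x = 2: RHS = 18, y in [8, 15]  -> 2 point(s)
  x = 3: RHS = 6, y in [11, 12]  -> 2 point(s)
  x = 4: RHS = 12, y in [9, 14]  -> 2 point(s)
  x = 9: RHS = 16, y in [4, 19]  -> 2 point(s)
  x = 10: RHS = 3, y in [7, 16]  -> 2 point(s)
  x = 11: RHS = 4, y in [2, 21]  -> 2 point(s)
  x = 12: RHS = 2, y in [5, 18]  -> 2 point(s)
  x = 13: RHS = 3, y in [7, 16]  -> 2 point(s)
  x = 14: RHS = 13, y in [6, 17]  -> 2 point(s)
  x = 20: RHS = 0, y in [0]  -> 1 point(s)
Affine points: 21. Add the point at infinity: total = 22.

#E(F_23) = 22


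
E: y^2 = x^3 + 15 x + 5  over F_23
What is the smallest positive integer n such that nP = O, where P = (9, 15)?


Compute successive multiples of P until we hit O:
  1P = (9, 15)
  2P = (21, 6)
  3P = (18, 9)
  4P = (22, 9)
  5P = (8, 4)
  6P = (12, 21)
  7P = (6, 14)
  8P = (3, 10)
  ... (continuing to 23P)
  23P = O

ord(P) = 23


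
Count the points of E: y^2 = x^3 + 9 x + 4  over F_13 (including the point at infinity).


For each x in F_13, count y with y^2 = x^3 + 9 x + 4 mod 13:
  x = 0: RHS = 4, y in [2, 11]  -> 2 point(s)
  x = 1: RHS = 1, y in [1, 12]  -> 2 point(s)
  x = 2: RHS = 4, y in [2, 11]  -> 2 point(s)
  x = 4: RHS = 0, y in [0]  -> 1 point(s)
  x = 6: RHS = 1, y in [1, 12]  -> 2 point(s)
  x = 8: RHS = 3, y in [4, 9]  -> 2 point(s)
  x = 11: RHS = 4, y in [2, 11]  -> 2 point(s)
Affine points: 13. Add the point at infinity: total = 14.

#E(F_13) = 14


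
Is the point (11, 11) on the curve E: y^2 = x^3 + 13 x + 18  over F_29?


Check whether y^2 = x^3 + 13 x + 18 (mod 29) for (x, y) = (11, 11).
LHS: y^2 = 11^2 mod 29 = 5
RHS: x^3 + 13 x + 18 = 11^3 + 13*11 + 18 mod 29 = 13
LHS != RHS

No, not on the curve


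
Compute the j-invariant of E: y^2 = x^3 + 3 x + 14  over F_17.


Delta = -16(4 a^3 + 27 b^2) mod 17 = 11
-1728 * (4 a)^3 = -1728 * (4*3)^3 mod 17 = 15
j = 15 * 11^(-1) mod 17 = 6

j = 6 (mod 17)


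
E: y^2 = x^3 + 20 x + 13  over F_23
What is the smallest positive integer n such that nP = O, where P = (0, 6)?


Compute successive multiples of P until we hit O:
  1P = (0, 6)
  2P = (13, 3)
  3P = (14, 22)
  4P = (15, 13)
  5P = (12, 16)
  6P = (20, 8)
  7P = (6, 21)
  8P = (6, 2)
  ... (continuing to 15P)
  15P = O

ord(P) = 15


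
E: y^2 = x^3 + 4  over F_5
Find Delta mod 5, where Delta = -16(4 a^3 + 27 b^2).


4 a^3 + 27 b^2 = 4*0^3 + 27*4^2 = 0 + 432 = 432
Delta = -16 * (432) = -6912
Delta mod 5 = 3

Delta = 3 (mod 5)


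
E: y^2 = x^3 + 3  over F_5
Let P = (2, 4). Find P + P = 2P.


Doubling: s = (3 x1^2 + a) / (2 y1)
s = (3*2^2 + 0) / (2*4) mod 5 = 4
x3 = s^2 - 2 x1 mod 5 = 4^2 - 2*2 = 2
y3 = s (x1 - x3) - y1 mod 5 = 4 * (2 - 2) - 4 = 1

2P = (2, 1)


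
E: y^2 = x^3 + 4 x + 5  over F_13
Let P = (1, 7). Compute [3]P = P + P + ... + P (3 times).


k = 3 = 11_2 (binary, LSB first: 11)
Double-and-add from P = (1, 7):
  bit 0 = 1: acc = O + (1, 7) = (1, 7)
  bit 1 = 1: acc = (1, 7) + (8, 9) = (7, 8)

3P = (7, 8)


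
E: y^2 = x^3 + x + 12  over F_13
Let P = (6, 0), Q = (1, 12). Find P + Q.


P != Q, so use the chord formula.
s = (y2 - y1) / (x2 - x1) = (12) / (8) mod 13 = 8
x3 = s^2 - x1 - x2 mod 13 = 8^2 - 6 - 1 = 5
y3 = s (x1 - x3) - y1 mod 13 = 8 * (6 - 5) - 0 = 8

P + Q = (5, 8)


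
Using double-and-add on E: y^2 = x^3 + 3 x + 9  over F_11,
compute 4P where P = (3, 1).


k = 4 = 100_2 (binary, LSB first: 001)
Double-and-add from P = (3, 1):
  bit 0 = 0: acc unchanged = O
  bit 1 = 0: acc unchanged = O
  bit 2 = 1: acc = O + (6, 10) = (6, 10)

4P = (6, 10)


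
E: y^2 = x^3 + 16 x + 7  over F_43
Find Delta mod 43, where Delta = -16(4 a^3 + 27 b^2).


4 a^3 + 27 b^2 = 4*16^3 + 27*7^2 = 16384 + 1323 = 17707
Delta = -16 * (17707) = -283312
Delta mod 43 = 15

Delta = 15 (mod 43)


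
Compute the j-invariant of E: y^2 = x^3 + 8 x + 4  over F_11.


Delta = -16(4 a^3 + 27 b^2) mod 11 = 8
-1728 * (4 a)^3 = -1728 * (4*8)^3 mod 11 = 1
j = 1 * 8^(-1) mod 11 = 7

j = 7 (mod 11)


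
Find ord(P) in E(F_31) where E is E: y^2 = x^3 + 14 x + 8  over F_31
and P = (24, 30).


Compute successive multiples of P until we hit O:
  1P = (24, 30)
  2P = (23, 29)
  3P = (16, 9)
  4P = (10, 30)
  5P = (28, 1)
  6P = (18, 4)
  7P = (25, 7)
  8P = (15, 11)
  ... (continuing to 24P)
  24P = O

ord(P) = 24


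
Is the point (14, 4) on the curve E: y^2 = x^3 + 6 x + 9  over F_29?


Check whether y^2 = x^3 + 6 x + 9 (mod 29) for (x, y) = (14, 4).
LHS: y^2 = 4^2 mod 29 = 16
RHS: x^3 + 6 x + 9 = 14^3 + 6*14 + 9 mod 29 = 24
LHS != RHS

No, not on the curve


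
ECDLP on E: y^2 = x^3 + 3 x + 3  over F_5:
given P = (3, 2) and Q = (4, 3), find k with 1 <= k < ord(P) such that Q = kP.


Enumerate multiples of P until we hit Q = (4, 3):
  1P = (3, 2)
  2P = (4, 3)
Match found at i = 2.

k = 2


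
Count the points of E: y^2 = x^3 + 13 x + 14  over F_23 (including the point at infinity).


For each x in F_23, count y with y^2 = x^3 + 13 x + 14 mod 23:
  x = 2: RHS = 2, y in [5, 18]  -> 2 point(s)
  x = 6: RHS = 9, y in [3, 20]  -> 2 point(s)
  x = 8: RHS = 9, y in [3, 20]  -> 2 point(s)
  x = 9: RHS = 9, y in [3, 20]  -> 2 point(s)
  x = 11: RHS = 16, y in [4, 19]  -> 2 point(s)
  x = 12: RHS = 12, y in [9, 14]  -> 2 point(s)
  x = 18: RHS = 8, y in [10, 13]  -> 2 point(s)
  x = 19: RHS = 13, y in [6, 17]  -> 2 point(s)
  x = 21: RHS = 3, y in [7, 16]  -> 2 point(s)
  x = 22: RHS = 0, y in [0]  -> 1 point(s)
Affine points: 19. Add the point at infinity: total = 20.

#E(F_23) = 20


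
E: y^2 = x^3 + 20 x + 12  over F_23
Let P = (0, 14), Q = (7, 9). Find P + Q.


P != Q, so use the chord formula.
s = (y2 - y1) / (x2 - x1) = (18) / (7) mod 23 = 19
x3 = s^2 - x1 - x2 mod 23 = 19^2 - 0 - 7 = 9
y3 = s (x1 - x3) - y1 mod 23 = 19 * (0 - 9) - 14 = 22

P + Q = (9, 22)


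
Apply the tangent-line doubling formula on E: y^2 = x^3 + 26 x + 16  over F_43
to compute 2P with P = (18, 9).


Doubling: s = (3 x1^2 + a) / (2 y1)
s = (3*18^2 + 26) / (2*9) mod 43 = 22
x3 = s^2 - 2 x1 mod 43 = 22^2 - 2*18 = 18
y3 = s (x1 - x3) - y1 mod 43 = 22 * (18 - 18) - 9 = 34

2P = (18, 34)


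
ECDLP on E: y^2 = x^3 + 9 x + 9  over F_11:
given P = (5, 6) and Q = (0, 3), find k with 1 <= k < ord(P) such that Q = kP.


Enumerate multiples of P until we hit Q = (0, 3):
  1P = (5, 6)
  2P = (6, 9)
  3P = (9, 4)
  4P = (0, 8)
  5P = (0, 3)
Match found at i = 5.

k = 5


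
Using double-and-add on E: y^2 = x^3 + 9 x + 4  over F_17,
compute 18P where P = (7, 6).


k = 18 = 10010_2 (binary, LSB first: 01001)
Double-and-add from P = (7, 6):
  bit 0 = 0: acc unchanged = O
  bit 1 = 1: acc = O + (2, 8) = (2, 8)
  bit 2 = 0: acc unchanged = (2, 8)
  bit 3 = 0: acc unchanged = (2, 8)
  bit 4 = 1: acc = (2, 8) + (0, 2) = (7, 11)

18P = (7, 11)


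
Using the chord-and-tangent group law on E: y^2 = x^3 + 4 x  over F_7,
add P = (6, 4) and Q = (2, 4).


P != Q, so use the chord formula.
s = (y2 - y1) / (x2 - x1) = (0) / (3) mod 7 = 0
x3 = s^2 - x1 - x2 mod 7 = 0^2 - 6 - 2 = 6
y3 = s (x1 - x3) - y1 mod 7 = 0 * (6 - 6) - 4 = 3

P + Q = (6, 3)


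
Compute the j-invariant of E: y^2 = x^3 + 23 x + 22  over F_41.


Delta = -16(4 a^3 + 27 b^2) mod 41 = 37
-1728 * (4 a)^3 = -1728 * (4*23)^3 mod 41 = 27
j = 27 * 37^(-1) mod 41 = 24

j = 24 (mod 41)


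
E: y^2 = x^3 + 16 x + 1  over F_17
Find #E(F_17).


For each x in F_17, count y with y^2 = x^3 + 16 x + 1 mod 17:
  x = 0: RHS = 1, y in [1, 16]  -> 2 point(s)
  x = 1: RHS = 1, y in [1, 16]  -> 2 point(s)
  x = 3: RHS = 8, y in [5, 12]  -> 2 point(s)
  x = 5: RHS = 2, y in [6, 11]  -> 2 point(s)
  x = 12: RHS = 0, y in [0]  -> 1 point(s)
  x = 13: RHS = 9, y in [3, 14]  -> 2 point(s)
  x = 16: RHS = 1, y in [1, 16]  -> 2 point(s)
Affine points: 13. Add the point at infinity: total = 14.

#E(F_17) = 14


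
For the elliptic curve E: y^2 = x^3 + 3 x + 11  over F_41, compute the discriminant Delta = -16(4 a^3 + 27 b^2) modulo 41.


4 a^3 + 27 b^2 = 4*3^3 + 27*11^2 = 108 + 3267 = 3375
Delta = -16 * (3375) = -54000
Delta mod 41 = 38

Delta = 38 (mod 41)


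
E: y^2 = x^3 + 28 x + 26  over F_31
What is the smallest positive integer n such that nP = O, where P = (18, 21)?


Compute successive multiples of P until we hit O:
  1P = (18, 21)
  2P = (15, 15)
  3P = (2, 11)
  4P = (8, 24)
  5P = (24, 18)
  6P = (28, 15)
  7P = (30, 11)
  8P = (19, 16)
  ... (continuing to 17P)
  17P = O

ord(P) = 17


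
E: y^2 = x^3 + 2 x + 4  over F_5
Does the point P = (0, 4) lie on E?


Check whether y^2 = x^3 + 2 x + 4 (mod 5) for (x, y) = (0, 4).
LHS: y^2 = 4^2 mod 5 = 1
RHS: x^3 + 2 x + 4 = 0^3 + 2*0 + 4 mod 5 = 4
LHS != RHS

No, not on the curve


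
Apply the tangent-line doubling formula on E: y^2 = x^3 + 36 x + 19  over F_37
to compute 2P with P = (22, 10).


Doubling: s = (3 x1^2 + a) / (2 y1)
s = (3*22^2 + 36) / (2*10) mod 37 = 30
x3 = s^2 - 2 x1 mod 37 = 30^2 - 2*22 = 5
y3 = s (x1 - x3) - y1 mod 37 = 30 * (22 - 5) - 10 = 19

2P = (5, 19)


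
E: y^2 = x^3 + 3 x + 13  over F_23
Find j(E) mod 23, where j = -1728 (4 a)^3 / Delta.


Delta = -16(4 a^3 + 27 b^2) mod 23 = 14
-1728 * (4 a)^3 = -1728 * (4*3)^3 mod 23 = 14
j = 14 * 14^(-1) mod 23 = 1

j = 1 (mod 23)


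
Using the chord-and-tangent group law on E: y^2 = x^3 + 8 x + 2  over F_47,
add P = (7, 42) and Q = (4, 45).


P != Q, so use the chord formula.
s = (y2 - y1) / (x2 - x1) = (3) / (44) mod 47 = 46
x3 = s^2 - x1 - x2 mod 47 = 46^2 - 7 - 4 = 37
y3 = s (x1 - x3) - y1 mod 47 = 46 * (7 - 37) - 42 = 35

P + Q = (37, 35)


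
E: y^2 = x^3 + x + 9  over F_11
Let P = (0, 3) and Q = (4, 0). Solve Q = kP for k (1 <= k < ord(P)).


Enumerate multiples of P until we hit Q = (4, 0):
  1P = (0, 3)
  2P = (4, 0)
Match found at i = 2.

k = 2


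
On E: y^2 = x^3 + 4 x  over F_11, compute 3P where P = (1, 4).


k = 3 = 11_2 (binary, LSB first: 11)
Double-and-add from P = (1, 4):
  bit 0 = 1: acc = O + (1, 4) = (1, 4)
  bit 1 = 1: acc = (1, 4) + (1, 7) = O

3P = O


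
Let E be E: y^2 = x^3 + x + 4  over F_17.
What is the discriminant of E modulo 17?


4 a^3 + 27 b^2 = 4*1^3 + 27*4^2 = 4 + 432 = 436
Delta = -16 * (436) = -6976
Delta mod 17 = 11

Delta = 11 (mod 17)


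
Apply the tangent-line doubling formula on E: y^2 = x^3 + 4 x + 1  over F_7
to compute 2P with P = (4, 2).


Doubling: s = (3 x1^2 + a) / (2 y1)
s = (3*4^2 + 4) / (2*2) mod 7 = 6
x3 = s^2 - 2 x1 mod 7 = 6^2 - 2*4 = 0
y3 = s (x1 - x3) - y1 mod 7 = 6 * (4 - 0) - 2 = 1

2P = (0, 1)


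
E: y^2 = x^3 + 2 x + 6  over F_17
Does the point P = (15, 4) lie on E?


Check whether y^2 = x^3 + 2 x + 6 (mod 17) for (x, y) = (15, 4).
LHS: y^2 = 4^2 mod 17 = 16
RHS: x^3 + 2 x + 6 = 15^3 + 2*15 + 6 mod 17 = 11
LHS != RHS

No, not on the curve


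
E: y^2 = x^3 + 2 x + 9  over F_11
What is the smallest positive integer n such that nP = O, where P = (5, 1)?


Compute successive multiples of P until we hit O:
  1P = (5, 1)
  2P = (1, 10)
  3P = (8, 3)
  4P = (7, 5)
  5P = (3, 3)
  6P = (4, 9)
  7P = (0, 3)
  8P = (0, 8)
  ... (continuing to 15P)
  15P = O

ord(P) = 15


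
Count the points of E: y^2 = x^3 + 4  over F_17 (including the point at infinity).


For each x in F_17, count y with y^2 = x^3 + 0 x + 4 mod 17:
  x = 0: RHS = 4, y in [2, 15]  -> 2 point(s)
  x = 4: RHS = 0, y in [0]  -> 1 point(s)
  x = 6: RHS = 16, y in [4, 13]  -> 2 point(s)
  x = 9: RHS = 2, y in [6, 11]  -> 2 point(s)
  x = 10: RHS = 1, y in [1, 16]  -> 2 point(s)
  x = 11: RHS = 9, y in [3, 14]  -> 2 point(s)
  x = 12: RHS = 15, y in [7, 10]  -> 2 point(s)
  x = 13: RHS = 8, y in [5, 12]  -> 2 point(s)
  x = 15: RHS = 13, y in [8, 9]  -> 2 point(s)
Affine points: 17. Add the point at infinity: total = 18.

#E(F_17) = 18


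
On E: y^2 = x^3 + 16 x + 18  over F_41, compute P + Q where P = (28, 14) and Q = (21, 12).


P != Q, so use the chord formula.
s = (y2 - y1) / (x2 - x1) = (39) / (34) mod 41 = 12
x3 = s^2 - x1 - x2 mod 41 = 12^2 - 28 - 21 = 13
y3 = s (x1 - x3) - y1 mod 41 = 12 * (28 - 13) - 14 = 2

P + Q = (13, 2)


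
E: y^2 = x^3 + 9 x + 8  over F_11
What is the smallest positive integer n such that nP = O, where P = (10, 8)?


Compute successive multiples of P until we hit O:
  1P = (10, 8)
  2P = (6, 6)
  3P = (9, 9)
  4P = (4, 8)
  5P = (8, 3)
  6P = (2, 1)
  7P = (2, 10)
  8P = (8, 8)
  ... (continuing to 13P)
  13P = O

ord(P) = 13


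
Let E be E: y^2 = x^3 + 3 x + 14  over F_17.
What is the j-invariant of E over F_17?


Delta = -16(4 a^3 + 27 b^2) mod 17 = 11
-1728 * (4 a)^3 = -1728 * (4*3)^3 mod 17 = 15
j = 15 * 11^(-1) mod 17 = 6

j = 6 (mod 17)


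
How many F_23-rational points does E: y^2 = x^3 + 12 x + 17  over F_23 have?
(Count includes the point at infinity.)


For each x in F_23, count y with y^2 = x^3 + 12 x + 17 mod 23:
  x = 2: RHS = 3, y in [7, 16]  -> 2 point(s)
  x = 5: RHS = 18, y in [8, 15]  -> 2 point(s)
  x = 6: RHS = 6, y in [11, 12]  -> 2 point(s)
  x = 8: RHS = 4, y in [2, 21]  -> 2 point(s)
  x = 9: RHS = 3, y in [7, 16]  -> 2 point(s)
  x = 11: RHS = 8, y in [10, 13]  -> 2 point(s)
  x = 12: RHS = 3, y in [7, 16]  -> 2 point(s)
  x = 13: RHS = 1, y in [1, 22]  -> 2 point(s)
  x = 14: RHS = 8, y in [10, 13]  -> 2 point(s)
  x = 16: RHS = 4, y in [2, 21]  -> 2 point(s)
  x = 18: RHS = 16, y in [4, 19]  -> 2 point(s)
  x = 20: RHS = 0, y in [0]  -> 1 point(s)
  x = 21: RHS = 8, y in [10, 13]  -> 2 point(s)
  x = 22: RHS = 4, y in [2, 21]  -> 2 point(s)
Affine points: 27. Add the point at infinity: total = 28.

#E(F_23) = 28


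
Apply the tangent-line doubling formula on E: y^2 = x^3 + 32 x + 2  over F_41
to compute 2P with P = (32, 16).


Doubling: s = (3 x1^2 + a) / (2 y1)
s = (3*32^2 + 32) / (2*16) mod 41 = 15
x3 = s^2 - 2 x1 mod 41 = 15^2 - 2*32 = 38
y3 = s (x1 - x3) - y1 mod 41 = 15 * (32 - 38) - 16 = 17

2P = (38, 17)


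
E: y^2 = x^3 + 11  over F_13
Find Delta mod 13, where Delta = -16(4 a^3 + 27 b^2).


4 a^3 + 27 b^2 = 4*0^3 + 27*11^2 = 0 + 3267 = 3267
Delta = -16 * (3267) = -52272
Delta mod 13 = 1

Delta = 1 (mod 13)


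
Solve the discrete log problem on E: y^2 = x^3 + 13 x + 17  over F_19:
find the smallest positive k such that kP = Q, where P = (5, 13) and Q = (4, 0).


Enumerate multiples of P until we hit Q = (4, 0):
  1P = (5, 13)
  2P = (10, 11)
  3P = (11, 16)
  4P = (8, 14)
  5P = (4, 0)
Match found at i = 5.

k = 5


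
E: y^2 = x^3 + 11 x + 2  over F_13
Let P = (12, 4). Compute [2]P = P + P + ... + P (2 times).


k = 2 = 10_2 (binary, LSB first: 01)
Double-and-add from P = (12, 4):
  bit 0 = 0: acc unchanged = O
  bit 1 = 1: acc = O + (1, 12) = (1, 12)

2P = (1, 12)


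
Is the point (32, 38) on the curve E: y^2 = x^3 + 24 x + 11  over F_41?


Check whether y^2 = x^3 + 24 x + 11 (mod 41) for (x, y) = (32, 38).
LHS: y^2 = 38^2 mod 41 = 9
RHS: x^3 + 24 x + 11 = 32^3 + 24*32 + 11 mod 41 = 9
LHS = RHS

Yes, on the curve


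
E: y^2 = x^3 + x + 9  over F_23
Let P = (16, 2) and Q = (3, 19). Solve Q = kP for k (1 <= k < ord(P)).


Enumerate multiples of P until we hit Q = (3, 19):
  1P = (16, 2)
  2P = (3, 19)
Match found at i = 2.

k = 2


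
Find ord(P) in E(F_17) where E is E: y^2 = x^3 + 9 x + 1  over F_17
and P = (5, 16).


Compute successive multiples of P until we hit O:
  1P = (5, 16)
  2P = (3, 2)
  3P = (7, 4)
  4P = (7, 13)
  5P = (3, 15)
  6P = (5, 1)
  7P = O

ord(P) = 7


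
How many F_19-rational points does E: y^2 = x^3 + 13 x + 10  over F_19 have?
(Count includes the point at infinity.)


For each x in F_19, count y with y^2 = x^3 + 13 x + 10 mod 19:
  x = 1: RHS = 5, y in [9, 10]  -> 2 point(s)
  x = 2: RHS = 6, y in [5, 14]  -> 2 point(s)
  x = 3: RHS = 0, y in [0]  -> 1 point(s)
  x = 6: RHS = 0, y in [0]  -> 1 point(s)
  x = 7: RHS = 7, y in [8, 11]  -> 2 point(s)
  x = 9: RHS = 1, y in [1, 18]  -> 2 point(s)
  x = 10: RHS = 0, y in [0]  -> 1 point(s)
  x = 13: RHS = 1, y in [1, 18]  -> 2 point(s)
  x = 16: RHS = 1, y in [1, 18]  -> 2 point(s)
Affine points: 15. Add the point at infinity: total = 16.

#E(F_19) = 16


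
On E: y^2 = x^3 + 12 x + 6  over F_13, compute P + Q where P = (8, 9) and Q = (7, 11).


P != Q, so use the chord formula.
s = (y2 - y1) / (x2 - x1) = (2) / (12) mod 13 = 11
x3 = s^2 - x1 - x2 mod 13 = 11^2 - 8 - 7 = 2
y3 = s (x1 - x3) - y1 mod 13 = 11 * (8 - 2) - 9 = 5

P + Q = (2, 5)
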